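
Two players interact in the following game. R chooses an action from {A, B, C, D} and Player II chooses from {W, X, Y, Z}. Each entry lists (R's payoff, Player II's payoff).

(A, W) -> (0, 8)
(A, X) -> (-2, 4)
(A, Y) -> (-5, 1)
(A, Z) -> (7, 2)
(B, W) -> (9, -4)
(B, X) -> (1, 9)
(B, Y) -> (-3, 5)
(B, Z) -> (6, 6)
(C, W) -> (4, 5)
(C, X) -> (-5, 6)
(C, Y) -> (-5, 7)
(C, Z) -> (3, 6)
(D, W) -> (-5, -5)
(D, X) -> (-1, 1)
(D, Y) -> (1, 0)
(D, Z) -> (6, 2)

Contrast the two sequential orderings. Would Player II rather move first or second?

first

If R leads: Player II's best replies are A→W, B→X, C→Y, D→Z; R's induced payoffs 0, 1, -5, 6; outcome (D, Z), payoffs (6, 2).
If Player II leads: R's best replies are W→B, X→B, Y→D, Z→A; Player II's induced payoffs -4, 9, 0, 2; outcome (B, X), payoffs (1, 9).
Player II gets 9 moving first and 2 moving second, so Player II prefers to move first.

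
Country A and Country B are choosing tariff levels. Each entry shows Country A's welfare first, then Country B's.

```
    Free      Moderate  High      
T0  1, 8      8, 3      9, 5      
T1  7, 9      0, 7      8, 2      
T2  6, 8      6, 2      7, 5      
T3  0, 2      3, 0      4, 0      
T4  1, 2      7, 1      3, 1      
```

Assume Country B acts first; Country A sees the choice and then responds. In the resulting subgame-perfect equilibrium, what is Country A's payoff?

Country A best-responds to each possible Country B move:
- Free → Country A plays T1 (best of 1, 7, 6, 0, 1); Country B gets 9.
- Moderate → Country A plays T0 (best of 8, 0, 6, 3, 7); Country B gets 3.
- High → Country A plays T0 (best of 9, 8, 7, 4, 3); Country B gets 5.
Country B's induced payoffs are 9, 3, 5, so Country B commits to Free. Subgame-perfect outcome: (T1, Free) with payoffs (7, 9).

7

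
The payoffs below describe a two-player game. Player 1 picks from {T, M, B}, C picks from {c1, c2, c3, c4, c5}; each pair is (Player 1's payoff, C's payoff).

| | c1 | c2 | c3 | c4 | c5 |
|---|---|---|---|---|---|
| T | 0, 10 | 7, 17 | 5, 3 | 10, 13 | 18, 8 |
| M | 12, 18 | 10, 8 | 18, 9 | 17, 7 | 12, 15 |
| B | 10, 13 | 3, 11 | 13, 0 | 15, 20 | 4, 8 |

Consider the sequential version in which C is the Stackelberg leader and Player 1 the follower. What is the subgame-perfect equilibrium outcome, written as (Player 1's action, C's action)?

Work backward from Player 1's decision.
- c1: Player 1 compares 0, 12, 10 and picks M; C would get 18.
- c2: Player 1 compares 7, 10, 3 and picks M; C would get 8.
- c3: Player 1 compares 5, 18, 13 and picks M; C would get 9.
- c4: Player 1 compares 10, 17, 15 and picks M; C would get 7.
- c5: Player 1 compares 18, 12, 4 and picks T; C would get 8.
C's induced payoffs are 18, 8, 9, 7, 8, so C commits to c1. Subgame-perfect outcome: (M, c1) with payoffs (12, 18).

(M, c1)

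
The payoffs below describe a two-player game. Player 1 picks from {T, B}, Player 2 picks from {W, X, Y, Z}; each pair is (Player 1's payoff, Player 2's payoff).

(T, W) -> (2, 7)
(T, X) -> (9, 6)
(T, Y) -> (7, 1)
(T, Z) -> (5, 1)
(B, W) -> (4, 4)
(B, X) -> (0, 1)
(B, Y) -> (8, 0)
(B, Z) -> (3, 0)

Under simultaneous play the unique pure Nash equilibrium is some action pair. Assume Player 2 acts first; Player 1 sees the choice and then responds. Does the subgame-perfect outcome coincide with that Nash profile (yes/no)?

Player 1 best-responds to each possible Player 2 move:
- W → Player 1 plays B (best of 2, 4); Player 2 gets 4.
- X → Player 1 plays T (best of 9, 0); Player 2 gets 6.
- Y → Player 1 plays B (best of 7, 8); Player 2 gets 0.
- Z → Player 1 plays T (best of 5, 3); Player 2 gets 1.
Maximizing over 4, 6, 0, 1, Player 2 chooses X. Subgame-perfect outcome: (T, X) with payoffs (9, 6).
Under simultaneous play:
Player 1's best replies: W→B; X→T; Y→B; Z→T.
Player 2's best replies: T→W; B→W.
Only (B, W) has each player best-responding; Nash payoffs (4, 4).
Sequential outcome (T, X) differs from the Nash profile (B, W).

no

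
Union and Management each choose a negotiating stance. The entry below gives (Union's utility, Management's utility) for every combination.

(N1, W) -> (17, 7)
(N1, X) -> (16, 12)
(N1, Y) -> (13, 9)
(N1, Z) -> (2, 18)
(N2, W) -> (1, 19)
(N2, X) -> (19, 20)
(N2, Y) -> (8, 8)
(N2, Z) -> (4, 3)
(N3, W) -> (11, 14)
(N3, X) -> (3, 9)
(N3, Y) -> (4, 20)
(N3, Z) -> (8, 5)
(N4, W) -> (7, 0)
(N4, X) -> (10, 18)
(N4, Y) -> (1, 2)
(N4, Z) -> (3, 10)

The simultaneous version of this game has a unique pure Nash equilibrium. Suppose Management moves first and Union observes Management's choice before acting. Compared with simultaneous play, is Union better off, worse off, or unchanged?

Backward induction with Management moving first.
- W: Union compares 17, 1, 11, 7 and picks N1; Management would get 7.
- X: Union compares 16, 19, 3, 10 and picks N2; Management would get 20.
- Y: Union compares 13, 8, 4, 1 and picks N1; Management would get 9.
- Z: Union compares 2, 4, 8, 3 and picks N3; Management would get 5.
Management's induced payoffs are 7, 20, 9, 5, so Management commits to X. Subgame-perfect outcome: (N2, X) with payoffs (19, 20).
Under simultaneous play:
Union's best replies: W→N1; X→N2; Y→N1; Z→N3.
Management's best replies: N1→Z; N2→X; N3→Y; N4→X.
The unique mutual best reply is (N2, X), giving (19, 20).
Union earns 19 sequentially versus 19 at the Nash outcome: unchanged.

unchanged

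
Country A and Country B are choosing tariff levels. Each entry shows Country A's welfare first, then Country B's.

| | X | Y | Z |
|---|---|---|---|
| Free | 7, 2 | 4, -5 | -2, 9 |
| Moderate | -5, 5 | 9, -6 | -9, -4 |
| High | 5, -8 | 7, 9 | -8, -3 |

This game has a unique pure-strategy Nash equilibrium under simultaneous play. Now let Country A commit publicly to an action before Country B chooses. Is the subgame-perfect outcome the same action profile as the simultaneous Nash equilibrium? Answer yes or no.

Work backward from Country B's decision.
- Free → Country B plays Z (best of 2, -5, 9); Country A gets -2.
- Moderate → Country B plays X (best of 5, -6, -4); Country A gets -5.
- High → Country B plays Y (best of -8, 9, -3); Country A gets 7.
Country A's induced payoffs are -2, -5, 7, so Country A commits to High. Subgame-perfect outcome: (High, Y) with payoffs (7, 9).
For the simultaneous game, intersect best replies.
Country A's best replies: X→Free; Y→Moderate; Z→Free.
Country B's best replies: Free→Z; Moderate→X; High→Y.
Only (Free, Z) has each player best-responding; Nash payoffs (-2, 9).
Sequential outcome (High, Y) differs from the Nash profile (Free, Z).

no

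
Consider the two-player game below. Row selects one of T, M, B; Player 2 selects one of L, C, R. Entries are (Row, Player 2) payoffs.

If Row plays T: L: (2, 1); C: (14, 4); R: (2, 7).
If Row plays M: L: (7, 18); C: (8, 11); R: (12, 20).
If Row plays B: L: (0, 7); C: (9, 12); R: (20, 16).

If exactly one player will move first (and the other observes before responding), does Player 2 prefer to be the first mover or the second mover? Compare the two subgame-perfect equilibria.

If Row leads: Player 2's best replies are T→R, M→R, B→R; Row's induced payoffs 2, 12, 20; outcome (B, R), payoffs (20, 16).
If Player 2 leads: Row's best replies are L→M, C→T, R→B; Player 2's induced payoffs 18, 4, 16; outcome (M, L), payoffs (7, 18).
Player 2 gets 18 moving first and 16 moving second, so Player 2 prefers to move first.

first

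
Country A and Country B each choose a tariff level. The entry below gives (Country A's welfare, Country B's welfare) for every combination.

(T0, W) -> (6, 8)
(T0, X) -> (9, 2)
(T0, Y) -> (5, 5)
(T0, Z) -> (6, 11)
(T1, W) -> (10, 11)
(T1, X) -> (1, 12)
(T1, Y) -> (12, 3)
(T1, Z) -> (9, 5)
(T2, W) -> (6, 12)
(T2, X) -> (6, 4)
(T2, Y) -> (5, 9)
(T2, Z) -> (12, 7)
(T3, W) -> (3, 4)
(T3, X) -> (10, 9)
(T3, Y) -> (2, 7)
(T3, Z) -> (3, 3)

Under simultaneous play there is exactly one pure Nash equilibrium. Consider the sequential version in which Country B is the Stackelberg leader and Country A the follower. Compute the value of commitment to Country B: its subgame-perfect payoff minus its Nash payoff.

2

Backward induction with Country B moving first.
- W: BR = T1, leader payoff 11.
- X: BR = T3, leader payoff 9.
- Y: BR = T1, leader payoff 3.
- Z: BR = T2, leader payoff 7.
Among 11, 9, 3, 7, the best is 11 at W. Subgame-perfect outcome: (T1, W) with payoffs (10, 11).
Under simultaneous play:
Country A's best replies: W→T1; X→T3; Y→T1; Z→T2.
Country B's best replies: T0→Z; T1→X; T2→W; T3→X.
The unique mutual best reply is (T3, X), giving (10, 9).
Country B's commitment gain: 11 − 9 = 2.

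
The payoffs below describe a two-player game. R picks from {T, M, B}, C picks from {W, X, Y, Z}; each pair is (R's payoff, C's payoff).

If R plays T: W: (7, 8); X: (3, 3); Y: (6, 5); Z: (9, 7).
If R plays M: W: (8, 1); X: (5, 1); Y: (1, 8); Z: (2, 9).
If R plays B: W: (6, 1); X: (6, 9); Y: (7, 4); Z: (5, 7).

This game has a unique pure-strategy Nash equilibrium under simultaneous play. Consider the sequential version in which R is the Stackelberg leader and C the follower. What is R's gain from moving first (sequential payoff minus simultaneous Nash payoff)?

1

Backward induction with R moving first.
- T → C plays W (best of 8, 3, 5, 7); R gets 7.
- M → C plays Z (best of 1, 1, 8, 9); R gets 2.
- B → C plays X (best of 1, 9, 4, 7); R gets 6.
Maximizing over 7, 2, 6, R chooses T. Subgame-perfect outcome: (T, W) with payoffs (7, 8).
Now find the simultaneous Nash equilibrium.
R's best replies: W→M; X→B; Y→B; Z→T.
C's best replies: T→W; M→Z; B→X.
Only (B, X) has each player best-responding; Nash payoffs (6, 9).
R's commitment gain: 7 − 6 = 1.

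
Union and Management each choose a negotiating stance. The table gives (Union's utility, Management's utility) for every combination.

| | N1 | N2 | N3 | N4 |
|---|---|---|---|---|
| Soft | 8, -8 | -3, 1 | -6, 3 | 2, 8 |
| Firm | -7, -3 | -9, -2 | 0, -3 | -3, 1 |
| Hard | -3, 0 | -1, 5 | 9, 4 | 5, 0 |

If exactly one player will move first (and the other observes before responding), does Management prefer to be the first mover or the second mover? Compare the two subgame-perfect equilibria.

If Union leads: Management's best replies are Soft→N4, Firm→N4, Hard→N2; Union's induced payoffs 2, -3, -1; outcome (Soft, N4), payoffs (2, 8).
If Management leads: Union's best replies are N1→Soft, N2→Hard, N3→Hard, N4→Hard; Management's induced payoffs -8, 5, 4, 0; outcome (Hard, N2), payoffs (-1, 5).
Management gets 5 moving first and 8 moving second, so Management prefers to move second.

second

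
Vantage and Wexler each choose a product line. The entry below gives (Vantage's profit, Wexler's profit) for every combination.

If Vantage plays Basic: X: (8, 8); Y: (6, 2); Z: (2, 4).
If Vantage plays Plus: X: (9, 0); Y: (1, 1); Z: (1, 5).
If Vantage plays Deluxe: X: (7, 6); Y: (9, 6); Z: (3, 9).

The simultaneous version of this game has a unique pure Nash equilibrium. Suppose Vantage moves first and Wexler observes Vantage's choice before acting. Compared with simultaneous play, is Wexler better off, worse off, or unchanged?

Backward induction with Vantage moving first.
- Basic: BR = X, leader payoff 8.
- Plus: BR = Z, leader payoff 1.
- Deluxe: BR = Z, leader payoff 3.
Maximizing over 8, 1, 3, Vantage chooses Basic. Subgame-perfect outcome: (Basic, X) with payoffs (8, 8).
Under simultaneous play:
Vantage's best replies: X→Plus; Y→Deluxe; Z→Deluxe.
Wexler's best replies: Basic→X; Plus→Z; Deluxe→Z.
The unique mutual best reply is (Deluxe, Z), giving (3, 9).
Wexler earns 8 sequentially versus 9 at the Nash outcome: worse off.

worse off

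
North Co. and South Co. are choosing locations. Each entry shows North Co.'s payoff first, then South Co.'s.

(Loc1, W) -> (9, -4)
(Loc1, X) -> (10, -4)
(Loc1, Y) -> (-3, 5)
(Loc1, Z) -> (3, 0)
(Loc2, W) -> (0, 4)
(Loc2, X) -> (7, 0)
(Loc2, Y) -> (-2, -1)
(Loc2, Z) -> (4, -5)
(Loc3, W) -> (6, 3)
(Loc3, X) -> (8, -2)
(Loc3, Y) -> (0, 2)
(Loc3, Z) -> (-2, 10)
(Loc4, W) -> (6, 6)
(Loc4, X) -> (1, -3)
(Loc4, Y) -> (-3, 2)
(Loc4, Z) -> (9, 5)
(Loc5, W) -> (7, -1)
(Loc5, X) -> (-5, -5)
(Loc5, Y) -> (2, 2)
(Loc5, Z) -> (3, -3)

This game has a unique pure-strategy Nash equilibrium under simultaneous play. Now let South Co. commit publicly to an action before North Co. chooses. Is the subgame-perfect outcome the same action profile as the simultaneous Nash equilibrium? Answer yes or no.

no

North Co. best-responds to each possible South Co. move:
- W: North Co. compares 9, 0, 6, 6, 7 and picks Loc1; South Co. would get -4.
- X: North Co. compares 10, 7, 8, 1, -5 and picks Loc1; South Co. would get -4.
- Y: North Co. compares -3, -2, 0, -3, 2 and picks Loc5; South Co. would get 2.
- Z: North Co. compares 3, 4, -2, 9, 3 and picks Loc4; South Co. would get 5.
South Co.'s induced payoffs are -4, -4, 2, 5, so South Co. commits to Z. Subgame-perfect outcome: (Loc4, Z) with payoffs (9, 5).
For the simultaneous game, intersect best replies.
North Co.'s best replies: W→Loc1; X→Loc1; Y→Loc5; Z→Loc4.
South Co.'s best replies: Loc1→Y; Loc2→W; Loc3→Z; Loc4→W; Loc5→Y.
Only (Loc5, Y) has each player best-responding; Nash payoffs (2, 2).
Sequential outcome (Loc4, Z) differs from the Nash profile (Loc5, Y).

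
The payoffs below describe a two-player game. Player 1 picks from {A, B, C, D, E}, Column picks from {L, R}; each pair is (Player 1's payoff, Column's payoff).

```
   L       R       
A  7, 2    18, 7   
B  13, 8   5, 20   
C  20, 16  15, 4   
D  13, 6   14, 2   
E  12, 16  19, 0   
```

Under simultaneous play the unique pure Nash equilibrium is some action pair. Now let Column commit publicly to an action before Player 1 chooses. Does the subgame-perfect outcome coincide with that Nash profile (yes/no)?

Solve by backward induction (Column leads).
- L → Player 1 plays C (best of 7, 13, 20, 13, 12); Column gets 16.
- R → Player 1 plays E (best of 18, 5, 15, 14, 19); Column gets 0.
Maximizing over 16, 0, Column chooses L. Subgame-perfect outcome: (C, L) with payoffs (20, 16).
Under simultaneous play:
Player 1's best replies: L→C; R→E.
Column's best replies: A→R; B→R; C→L; D→L; E→L.
Only (C, L) has each player best-responding; Nash payoffs (20, 16).
Sequential outcome (C, L) coincides with the Nash profile (C, L).

yes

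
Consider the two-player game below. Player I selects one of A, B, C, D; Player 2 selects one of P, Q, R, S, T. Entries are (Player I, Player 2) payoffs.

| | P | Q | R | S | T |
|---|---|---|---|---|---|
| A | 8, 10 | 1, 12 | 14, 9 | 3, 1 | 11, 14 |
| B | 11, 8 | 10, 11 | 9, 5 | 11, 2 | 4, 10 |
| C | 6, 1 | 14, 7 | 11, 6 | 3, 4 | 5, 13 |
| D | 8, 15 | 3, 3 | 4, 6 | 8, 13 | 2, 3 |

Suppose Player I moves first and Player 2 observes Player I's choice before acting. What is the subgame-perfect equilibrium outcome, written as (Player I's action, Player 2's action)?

Solve by backward induction (Player I leads).
- A → Player 2 plays T (best of 10, 12, 9, 1, 14); Player I gets 11.
- B → Player 2 plays Q (best of 8, 11, 5, 2, 10); Player I gets 10.
- C → Player 2 plays T (best of 1, 7, 6, 4, 13); Player I gets 5.
- D → Player 2 plays P (best of 15, 3, 6, 13, 3); Player I gets 8.
Player I's induced payoffs are 11, 10, 5, 8, so Player I commits to A. Subgame-perfect outcome: (A, T) with payoffs (11, 14).

(A, T)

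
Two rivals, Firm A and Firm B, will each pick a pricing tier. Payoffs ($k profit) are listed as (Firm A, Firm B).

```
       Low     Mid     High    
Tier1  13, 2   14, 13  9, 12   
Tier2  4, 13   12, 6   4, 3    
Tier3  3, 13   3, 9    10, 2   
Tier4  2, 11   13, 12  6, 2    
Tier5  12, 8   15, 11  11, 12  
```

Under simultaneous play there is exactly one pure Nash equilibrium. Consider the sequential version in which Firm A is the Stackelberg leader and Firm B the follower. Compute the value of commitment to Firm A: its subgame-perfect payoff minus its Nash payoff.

Work backward from Firm B's decision.
- Tier1: Firm B compares 2, 13, 12 and picks Mid; Firm A would get 14.
- Tier2: Firm B compares 13, 6, 3 and picks Low; Firm A would get 4.
- Tier3: Firm B compares 13, 9, 2 and picks Low; Firm A would get 3.
- Tier4: Firm B compares 11, 12, 2 and picks Mid; Firm A would get 13.
- Tier5: Firm B compares 8, 11, 12 and picks High; Firm A would get 11.
Maximizing over 14, 4, 3, 13, 11, Firm A chooses Tier1. Subgame-perfect outcome: (Tier1, Mid) with payoffs (14, 13).
Now find the simultaneous Nash equilibrium.
Firm A's best replies: Low→Tier1; Mid→Tier5; High→Tier5.
Firm B's best replies: Tier1→Mid; Tier2→Low; Tier3→Low; Tier4→Mid; Tier5→High.
Only (Tier5, High) has each player best-responding; Nash payoffs (11, 12).
Firm A's commitment gain: 14 − 11 = 3.

3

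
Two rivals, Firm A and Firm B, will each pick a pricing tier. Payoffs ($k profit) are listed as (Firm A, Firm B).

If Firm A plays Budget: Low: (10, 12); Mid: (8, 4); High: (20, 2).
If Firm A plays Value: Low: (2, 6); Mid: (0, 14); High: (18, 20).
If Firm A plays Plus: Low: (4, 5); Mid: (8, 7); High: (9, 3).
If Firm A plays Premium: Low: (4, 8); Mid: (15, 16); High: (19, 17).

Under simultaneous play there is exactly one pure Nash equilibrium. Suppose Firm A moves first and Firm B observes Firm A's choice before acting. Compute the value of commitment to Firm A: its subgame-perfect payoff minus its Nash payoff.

Firm B best-responds to each possible Firm A move:
- Budget: Firm B compares 12, 4, 2 and picks Low; Firm A would get 10.
- Value: Firm B compares 6, 14, 20 and picks High; Firm A would get 18.
- Plus: Firm B compares 5, 7, 3 and picks Mid; Firm A would get 8.
- Premium: Firm B compares 8, 16, 17 and picks High; Firm A would get 19.
Maximizing over 10, 18, 8, 19, Firm A chooses Premium. Subgame-perfect outcome: (Premium, High) with payoffs (19, 17).
Under simultaneous play:
Firm A's best replies: Low→Budget; Mid→Premium; High→Budget.
Firm B's best replies: Budget→Low; Value→High; Plus→Mid; Premium→High.
The unique mutual best reply is (Budget, Low), giving (10, 12).
Firm A's commitment gain: 19 − 10 = 9.

9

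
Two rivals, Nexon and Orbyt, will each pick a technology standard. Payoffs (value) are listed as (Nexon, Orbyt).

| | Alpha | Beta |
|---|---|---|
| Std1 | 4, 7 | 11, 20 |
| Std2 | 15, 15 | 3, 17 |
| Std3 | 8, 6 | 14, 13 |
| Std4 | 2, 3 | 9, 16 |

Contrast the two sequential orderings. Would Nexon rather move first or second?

If Nexon leads: Orbyt's best replies are Std1→Beta, Std2→Beta, Std3→Beta, Std4→Beta; Nexon's induced payoffs 11, 3, 14, 9; outcome (Std3, Beta), payoffs (14, 13).
If Orbyt leads: Nexon's best replies are Alpha→Std2, Beta→Std3; Orbyt's induced payoffs 15, 13; outcome (Std2, Alpha), payoffs (15, 15).
Nexon gets 14 moving first and 15 moving second, so Nexon prefers to move second.

second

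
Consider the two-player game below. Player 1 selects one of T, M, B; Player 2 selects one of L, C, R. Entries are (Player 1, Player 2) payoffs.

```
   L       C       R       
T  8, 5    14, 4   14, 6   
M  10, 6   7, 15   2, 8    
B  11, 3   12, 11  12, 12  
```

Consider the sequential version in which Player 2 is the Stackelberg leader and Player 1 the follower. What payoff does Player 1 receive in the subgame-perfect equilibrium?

Work backward from Player 1's decision.
- L: BR = B, leader payoff 3.
- C: BR = T, leader payoff 4.
- R: BR = T, leader payoff 6.
Maximizing over 3, 4, 6, Player 2 chooses R. Subgame-perfect outcome: (T, R) with payoffs (14, 6).

14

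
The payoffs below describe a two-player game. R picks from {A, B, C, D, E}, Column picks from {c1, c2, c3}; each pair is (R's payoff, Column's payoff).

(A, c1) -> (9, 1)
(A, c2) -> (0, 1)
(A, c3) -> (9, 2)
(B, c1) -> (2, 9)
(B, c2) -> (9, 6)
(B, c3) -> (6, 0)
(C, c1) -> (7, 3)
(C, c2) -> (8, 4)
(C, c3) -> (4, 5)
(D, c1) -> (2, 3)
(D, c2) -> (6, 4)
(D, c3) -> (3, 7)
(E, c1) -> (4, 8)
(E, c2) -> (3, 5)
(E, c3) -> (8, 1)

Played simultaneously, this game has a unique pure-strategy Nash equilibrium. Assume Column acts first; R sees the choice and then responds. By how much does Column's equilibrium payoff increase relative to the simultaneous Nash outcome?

Work backward from R's decision.
- c1: BR = A, leader payoff 1.
- c2: BR = B, leader payoff 6.
- c3: BR = A, leader payoff 2.
Column's induced payoffs are 1, 6, 2, so Column commits to c2. Subgame-perfect outcome: (B, c2) with payoffs (9, 6).
Now find the simultaneous Nash equilibrium.
R's best replies: c1→A; c2→B; c3→A.
Column's best replies: A→c3; B→c1; C→c3; D→c3; E→c1.
The unique mutual best reply is (A, c3), giving (9, 2).
Column's commitment gain: 6 − 2 = 4.

4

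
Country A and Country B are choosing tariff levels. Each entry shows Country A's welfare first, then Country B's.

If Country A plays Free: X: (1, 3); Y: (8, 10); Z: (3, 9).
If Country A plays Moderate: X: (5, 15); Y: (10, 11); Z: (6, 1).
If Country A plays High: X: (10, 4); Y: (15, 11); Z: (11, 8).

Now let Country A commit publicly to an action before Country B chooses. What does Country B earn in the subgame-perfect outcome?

Work backward from Country B's decision.
- Free → Country B plays Y (best of 3, 10, 9); Country A gets 8.
- Moderate → Country B plays X (best of 15, 11, 1); Country A gets 5.
- High → Country B plays Y (best of 4, 11, 8); Country A gets 15.
Among 8, 5, 15, the best is 15 at High. Subgame-perfect outcome: (High, Y) with payoffs (15, 11).

11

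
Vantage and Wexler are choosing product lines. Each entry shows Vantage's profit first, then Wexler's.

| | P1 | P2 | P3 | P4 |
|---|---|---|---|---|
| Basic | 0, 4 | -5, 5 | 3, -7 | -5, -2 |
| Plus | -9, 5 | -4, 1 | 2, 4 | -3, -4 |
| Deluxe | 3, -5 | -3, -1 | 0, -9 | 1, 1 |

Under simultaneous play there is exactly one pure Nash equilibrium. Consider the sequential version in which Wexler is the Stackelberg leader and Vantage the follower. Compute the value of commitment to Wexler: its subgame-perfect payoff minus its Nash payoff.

0

Vantage best-responds to each possible Wexler move:
- P1: Vantage compares 0, -9, 3 and picks Deluxe; Wexler would get -5.
- P2: Vantage compares -5, -4, -3 and picks Deluxe; Wexler would get -1.
- P3: Vantage compares 3, 2, 0 and picks Basic; Wexler would get -7.
- P4: Vantage compares -5, -3, 1 and picks Deluxe; Wexler would get 1.
Maximizing over -5, -1, -7, 1, Wexler chooses P4. Subgame-perfect outcome: (Deluxe, P4) with payoffs (1, 1).
For the simultaneous game, intersect best replies.
Vantage's best replies: P1→Deluxe; P2→Deluxe; P3→Basic; P4→Deluxe.
Wexler's best replies: Basic→P2; Plus→P1; Deluxe→P4.
Only (Deluxe, P4) has each player best-responding; Nash payoffs (1, 1).
Wexler's commitment gain: 1 − 1 = 0.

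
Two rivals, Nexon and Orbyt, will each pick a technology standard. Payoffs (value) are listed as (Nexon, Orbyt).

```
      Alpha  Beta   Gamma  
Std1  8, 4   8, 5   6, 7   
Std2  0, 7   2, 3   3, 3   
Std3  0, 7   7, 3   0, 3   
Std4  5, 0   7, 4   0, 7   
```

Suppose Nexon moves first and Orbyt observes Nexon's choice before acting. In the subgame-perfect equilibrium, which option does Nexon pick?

Std1

Solve by backward induction (Nexon leads).
- Std1: Orbyt compares 4, 5, 7 and picks Gamma; Nexon would get 6.
- Std2: Orbyt compares 7, 3, 3 and picks Alpha; Nexon would get 0.
- Std3: Orbyt compares 7, 3, 3 and picks Alpha; Nexon would get 0.
- Std4: Orbyt compares 0, 4, 7 and picks Gamma; Nexon would get 0.
Among 6, 0, 0, 0, the best is 6 at Std1. Subgame-perfect outcome: (Std1, Gamma) with payoffs (6, 7).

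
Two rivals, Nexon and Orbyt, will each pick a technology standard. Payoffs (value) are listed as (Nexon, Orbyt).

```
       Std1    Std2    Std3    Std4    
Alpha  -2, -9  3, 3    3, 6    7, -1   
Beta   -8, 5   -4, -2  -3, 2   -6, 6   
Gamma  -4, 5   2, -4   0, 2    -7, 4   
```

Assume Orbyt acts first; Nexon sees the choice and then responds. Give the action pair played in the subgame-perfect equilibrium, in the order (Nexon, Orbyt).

Backward induction with Orbyt moving first.
- Std1 → Nexon plays Alpha (best of -2, -8, -4); Orbyt gets -9.
- Std2 → Nexon plays Alpha (best of 3, -4, 2); Orbyt gets 3.
- Std3 → Nexon plays Alpha (best of 3, -3, 0); Orbyt gets 6.
- Std4 → Nexon plays Alpha (best of 7, -6, -7); Orbyt gets -1.
Among -9, 3, 6, -1, the best is 6 at Std3. Subgame-perfect outcome: (Alpha, Std3) with payoffs (3, 6).

(Alpha, Std3)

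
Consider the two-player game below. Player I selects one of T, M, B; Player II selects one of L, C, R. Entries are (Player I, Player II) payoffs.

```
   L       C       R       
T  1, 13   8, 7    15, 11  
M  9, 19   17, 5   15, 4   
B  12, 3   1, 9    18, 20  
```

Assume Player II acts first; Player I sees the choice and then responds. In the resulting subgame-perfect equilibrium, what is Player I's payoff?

Backward induction with Player II moving first.
- L: Player I compares 1, 9, 12 and picks B; Player II would get 3.
- C: Player I compares 8, 17, 1 and picks M; Player II would get 5.
- R: Player I compares 15, 15, 18 and picks B; Player II would get 20.
Among 3, 5, 20, the best is 20 at R. Subgame-perfect outcome: (B, R) with payoffs (18, 20).

18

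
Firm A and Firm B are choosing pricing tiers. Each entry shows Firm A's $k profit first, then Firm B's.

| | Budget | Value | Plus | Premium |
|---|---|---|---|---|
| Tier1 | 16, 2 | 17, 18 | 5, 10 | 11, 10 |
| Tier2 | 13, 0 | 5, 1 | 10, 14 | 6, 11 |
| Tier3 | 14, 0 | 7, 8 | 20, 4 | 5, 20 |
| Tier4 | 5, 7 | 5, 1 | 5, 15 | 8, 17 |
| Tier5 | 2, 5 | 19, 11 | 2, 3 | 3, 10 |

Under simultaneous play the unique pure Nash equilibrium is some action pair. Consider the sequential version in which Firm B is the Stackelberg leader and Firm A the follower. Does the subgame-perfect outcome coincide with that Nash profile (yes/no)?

Firm A best-responds to each possible Firm B move:
- Budget: Firm A compares 16, 13, 14, 5, 2 and picks Tier1; Firm B would get 2.
- Value: Firm A compares 17, 5, 7, 5, 19 and picks Tier5; Firm B would get 11.
- Plus: Firm A compares 5, 10, 20, 5, 2 and picks Tier3; Firm B would get 4.
- Premium: Firm A compares 11, 6, 5, 8, 3 and picks Tier1; Firm B would get 10.
Firm B's induced payoffs are 2, 11, 4, 10, so Firm B commits to Value. Subgame-perfect outcome: (Tier5, Value) with payoffs (19, 11).
For the simultaneous game, intersect best replies.
Firm A's best replies: Budget→Tier1; Value→Tier5; Plus→Tier3; Premium→Tier1.
Firm B's best replies: Tier1→Value; Tier2→Plus; Tier3→Premium; Tier4→Premium; Tier5→Value.
Only (Tier5, Value) has each player best-responding; Nash payoffs (19, 11).
Sequential outcome (Tier5, Value) coincides with the Nash profile (Tier5, Value).

yes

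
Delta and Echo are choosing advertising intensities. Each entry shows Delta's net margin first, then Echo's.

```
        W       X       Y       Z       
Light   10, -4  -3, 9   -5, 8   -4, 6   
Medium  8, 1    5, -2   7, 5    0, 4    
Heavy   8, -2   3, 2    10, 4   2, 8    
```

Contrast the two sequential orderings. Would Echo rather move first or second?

If Delta leads: Echo's best replies are Light→X, Medium→Y, Heavy→Z; Delta's induced payoffs -3, 7, 2; outcome (Medium, Y), payoffs (7, 5).
If Echo leads: Delta's best replies are W→Light, X→Medium, Y→Heavy, Z→Heavy; Echo's induced payoffs -4, -2, 4, 8; outcome (Heavy, Z), payoffs (2, 8).
Echo gets 8 moving first and 5 moving second, so Echo prefers to move first.

first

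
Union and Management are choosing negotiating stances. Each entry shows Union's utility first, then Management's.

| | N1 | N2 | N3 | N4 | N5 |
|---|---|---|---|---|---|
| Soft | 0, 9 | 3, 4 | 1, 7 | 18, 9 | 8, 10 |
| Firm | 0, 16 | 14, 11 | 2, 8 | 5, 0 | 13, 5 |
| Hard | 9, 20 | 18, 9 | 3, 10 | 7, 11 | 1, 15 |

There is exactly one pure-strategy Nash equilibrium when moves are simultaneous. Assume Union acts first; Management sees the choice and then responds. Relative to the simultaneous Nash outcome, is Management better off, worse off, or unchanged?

Work backward from Management's decision.
- Soft → Management plays N5 (best of 9, 4, 7, 9, 10); Union gets 8.
- Firm → Management plays N1 (best of 16, 11, 8, 0, 5); Union gets 0.
- Hard → Management plays N1 (best of 20, 9, 10, 11, 15); Union gets 9.
Union's induced payoffs are 8, 0, 9, so Union commits to Hard. Subgame-perfect outcome: (Hard, N1) with payoffs (9, 20).
Under simultaneous play:
Union's best replies: N1→Hard; N2→Hard; N3→Hard; N4→Soft; N5→Firm.
Management's best replies: Soft→N5; Firm→N1; Hard→N1.
The unique mutual best reply is (Hard, N1), giving (9, 20).
Management earns 20 sequentially versus 20 at the Nash outcome: unchanged.

unchanged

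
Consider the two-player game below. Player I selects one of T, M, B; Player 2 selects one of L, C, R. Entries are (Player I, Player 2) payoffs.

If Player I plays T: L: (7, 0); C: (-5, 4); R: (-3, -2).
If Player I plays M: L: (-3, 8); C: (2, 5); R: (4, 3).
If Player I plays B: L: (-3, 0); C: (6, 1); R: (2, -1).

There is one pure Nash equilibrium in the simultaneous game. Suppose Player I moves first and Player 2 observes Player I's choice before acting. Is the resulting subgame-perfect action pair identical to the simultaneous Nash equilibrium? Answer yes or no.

yes

Work backward from Player 2's decision.
- T: Player 2 compares 0, 4, -2 and picks C; Player I would get -5.
- M: Player 2 compares 8, 5, 3 and picks L; Player I would get -3.
- B: Player 2 compares 0, 1, -1 and picks C; Player I would get 6.
Among -5, -3, 6, the best is 6 at B. Subgame-perfect outcome: (B, C) with payoffs (6, 1).
For the simultaneous game, intersect best replies.
Player I's best replies: L→T; C→B; R→M.
Player 2's best replies: T→C; M→L; B→C.
The unique mutual best reply is (B, C), giving (6, 1).
Sequential outcome (B, C) coincides with the Nash profile (B, C).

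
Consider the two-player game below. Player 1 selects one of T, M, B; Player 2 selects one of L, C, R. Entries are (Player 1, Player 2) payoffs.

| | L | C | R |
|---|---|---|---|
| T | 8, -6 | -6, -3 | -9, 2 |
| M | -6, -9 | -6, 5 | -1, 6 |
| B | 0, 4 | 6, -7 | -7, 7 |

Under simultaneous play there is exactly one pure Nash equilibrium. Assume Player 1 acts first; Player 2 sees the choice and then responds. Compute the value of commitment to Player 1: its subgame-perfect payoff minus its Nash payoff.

0

Player 2 best-responds to each possible Player 1 move:
- T → Player 2 plays R (best of -6, -3, 2); Player 1 gets -9.
- M → Player 2 plays R (best of -9, 5, 6); Player 1 gets -1.
- B → Player 2 plays R (best of 4, -7, 7); Player 1 gets -7.
Maximizing over -9, -1, -7, Player 1 chooses M. Subgame-perfect outcome: (M, R) with payoffs (-1, 6).
For the simultaneous game, intersect best replies.
Player 1's best replies: L→T; C→B; R→M.
Player 2's best replies: T→R; M→R; B→R.
The unique mutual best reply is (M, R), giving (-1, 6).
Player 1's commitment gain: -1 − -1 = 0.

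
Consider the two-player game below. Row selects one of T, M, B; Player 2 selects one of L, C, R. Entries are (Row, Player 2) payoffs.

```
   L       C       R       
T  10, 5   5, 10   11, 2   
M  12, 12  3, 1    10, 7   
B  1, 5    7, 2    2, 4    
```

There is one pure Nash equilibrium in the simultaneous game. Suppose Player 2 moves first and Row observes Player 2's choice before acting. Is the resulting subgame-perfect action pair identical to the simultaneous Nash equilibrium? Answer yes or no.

Row best-responds to each possible Player 2 move:
- L: Row compares 10, 12, 1 and picks M; Player 2 would get 12.
- C: Row compares 5, 3, 7 and picks B; Player 2 would get 2.
- R: Row compares 11, 10, 2 and picks T; Player 2 would get 2.
Player 2's induced payoffs are 12, 2, 2, so Player 2 commits to L. Subgame-perfect outcome: (M, L) with payoffs (12, 12).
Under simultaneous play:
Row's best replies: L→M; C→B; R→T.
Player 2's best replies: T→C; M→L; B→L.
The unique mutual best reply is (M, L), giving (12, 12).
Sequential outcome (M, L) coincides with the Nash profile (M, L).

yes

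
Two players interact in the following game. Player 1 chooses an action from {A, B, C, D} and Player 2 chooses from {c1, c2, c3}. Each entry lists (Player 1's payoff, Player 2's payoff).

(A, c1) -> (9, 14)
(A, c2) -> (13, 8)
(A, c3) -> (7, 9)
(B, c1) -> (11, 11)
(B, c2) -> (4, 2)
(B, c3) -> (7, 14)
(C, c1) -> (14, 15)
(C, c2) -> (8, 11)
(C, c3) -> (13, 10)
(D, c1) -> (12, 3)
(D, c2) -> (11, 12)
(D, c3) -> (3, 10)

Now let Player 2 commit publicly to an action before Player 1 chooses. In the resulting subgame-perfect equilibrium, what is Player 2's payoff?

Backward induction with Player 2 moving first.
- c1: Player 1 compares 9, 11, 14, 12 and picks C; Player 2 would get 15.
- c2: Player 1 compares 13, 4, 8, 11 and picks A; Player 2 would get 8.
- c3: Player 1 compares 7, 7, 13, 3 and picks C; Player 2 would get 10.
Maximizing over 15, 8, 10, Player 2 chooses c1. Subgame-perfect outcome: (C, c1) with payoffs (14, 15).

15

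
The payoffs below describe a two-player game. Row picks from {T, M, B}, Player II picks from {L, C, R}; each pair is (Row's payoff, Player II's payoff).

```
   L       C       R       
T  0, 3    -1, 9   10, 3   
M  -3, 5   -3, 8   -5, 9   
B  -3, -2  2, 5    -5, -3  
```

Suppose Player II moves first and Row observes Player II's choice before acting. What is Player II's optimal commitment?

Work backward from Row's decision.
- L: BR = T, leader payoff 3.
- C: BR = B, leader payoff 5.
- R: BR = T, leader payoff 3.
Maximizing over 3, 5, 3, Player II chooses C. Subgame-perfect outcome: (B, C) with payoffs (2, 5).

C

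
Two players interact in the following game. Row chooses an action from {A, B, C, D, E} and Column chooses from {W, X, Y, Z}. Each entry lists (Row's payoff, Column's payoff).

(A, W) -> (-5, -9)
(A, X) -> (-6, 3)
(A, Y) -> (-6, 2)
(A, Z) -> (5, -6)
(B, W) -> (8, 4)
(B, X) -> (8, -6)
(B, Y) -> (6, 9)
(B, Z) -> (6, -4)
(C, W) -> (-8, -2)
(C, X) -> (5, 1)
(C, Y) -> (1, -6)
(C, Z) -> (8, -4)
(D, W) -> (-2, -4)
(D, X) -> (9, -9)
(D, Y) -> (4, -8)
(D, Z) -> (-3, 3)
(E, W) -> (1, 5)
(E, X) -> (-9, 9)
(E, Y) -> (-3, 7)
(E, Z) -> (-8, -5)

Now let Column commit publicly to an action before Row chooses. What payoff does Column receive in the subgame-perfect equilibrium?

Solve by backward induction (Column leads).
- W: Row compares -5, 8, -8, -2, 1 and picks B; Column would get 4.
- X: Row compares -6, 8, 5, 9, -9 and picks D; Column would get -9.
- Y: Row compares -6, 6, 1, 4, -3 and picks B; Column would get 9.
- Z: Row compares 5, 6, 8, -3, -8 and picks C; Column would get -4.
Column's induced payoffs are 4, -9, 9, -4, so Column commits to Y. Subgame-perfect outcome: (B, Y) with payoffs (6, 9).

9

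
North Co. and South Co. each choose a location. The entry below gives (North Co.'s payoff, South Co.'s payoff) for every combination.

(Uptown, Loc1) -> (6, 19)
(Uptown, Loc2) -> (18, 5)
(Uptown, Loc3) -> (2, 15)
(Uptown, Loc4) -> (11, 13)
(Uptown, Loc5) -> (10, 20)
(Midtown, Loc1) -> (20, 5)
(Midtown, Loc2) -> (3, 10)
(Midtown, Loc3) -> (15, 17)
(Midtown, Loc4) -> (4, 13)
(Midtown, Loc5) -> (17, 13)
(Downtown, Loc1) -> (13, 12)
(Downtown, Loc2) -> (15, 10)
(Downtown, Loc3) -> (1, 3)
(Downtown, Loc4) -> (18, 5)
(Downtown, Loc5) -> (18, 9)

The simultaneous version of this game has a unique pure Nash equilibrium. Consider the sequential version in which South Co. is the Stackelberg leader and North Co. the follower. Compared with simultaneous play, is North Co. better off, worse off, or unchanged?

Backward induction with South Co. moving first.
- Loc1 → North Co. plays Midtown (best of 6, 20, 13); South Co. gets 5.
- Loc2 → North Co. plays Uptown (best of 18, 3, 15); South Co. gets 5.
- Loc3 → North Co. plays Midtown (best of 2, 15, 1); South Co. gets 17.
- Loc4 → North Co. plays Downtown (best of 11, 4, 18); South Co. gets 5.
- Loc5 → North Co. plays Downtown (best of 10, 17, 18); South Co. gets 9.
South Co.'s induced payoffs are 5, 5, 17, 5, 9, so South Co. commits to Loc3. Subgame-perfect outcome: (Midtown, Loc3) with payoffs (15, 17).
For the simultaneous game, intersect best replies.
North Co.'s best replies: Loc1→Midtown; Loc2→Uptown; Loc3→Midtown; Loc4→Downtown; Loc5→Downtown.
South Co.'s best replies: Uptown→Loc5; Midtown→Loc3; Downtown→Loc1.
Only (Midtown, Loc3) has each player best-responding; Nash payoffs (15, 17).
North Co. earns 15 sequentially versus 15 at the Nash outcome: unchanged.

unchanged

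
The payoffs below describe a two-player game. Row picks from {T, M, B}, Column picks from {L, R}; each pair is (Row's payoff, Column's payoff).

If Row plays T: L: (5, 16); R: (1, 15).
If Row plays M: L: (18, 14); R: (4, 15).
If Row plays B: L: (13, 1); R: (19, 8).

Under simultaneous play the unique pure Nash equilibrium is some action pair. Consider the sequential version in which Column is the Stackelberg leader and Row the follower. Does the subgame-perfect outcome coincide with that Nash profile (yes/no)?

no

Row best-responds to each possible Column move:
- L → Row plays M (best of 5, 18, 13); Column gets 14.
- R → Row plays B (best of 1, 4, 19); Column gets 8.
Among 14, 8, the best is 14 at L. Subgame-perfect outcome: (M, L) with payoffs (18, 14).
Under simultaneous play:
Row's best replies: L→M; R→B.
Column's best replies: T→L; M→R; B→R.
Only (B, R) has each player best-responding; Nash payoffs (19, 8).
Sequential outcome (M, L) differs from the Nash profile (B, R).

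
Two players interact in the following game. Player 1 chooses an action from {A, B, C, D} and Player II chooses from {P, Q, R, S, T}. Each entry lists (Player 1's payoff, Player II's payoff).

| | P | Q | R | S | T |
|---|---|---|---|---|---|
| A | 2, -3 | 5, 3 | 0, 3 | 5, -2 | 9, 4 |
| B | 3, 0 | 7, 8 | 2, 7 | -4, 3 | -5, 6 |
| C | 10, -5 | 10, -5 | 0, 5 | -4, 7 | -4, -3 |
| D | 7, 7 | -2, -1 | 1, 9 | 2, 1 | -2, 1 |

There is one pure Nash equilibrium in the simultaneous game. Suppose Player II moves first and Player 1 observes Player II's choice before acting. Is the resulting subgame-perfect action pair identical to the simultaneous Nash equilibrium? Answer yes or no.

Solve by backward induction (Player II leads).
- P: BR = C, leader payoff -5.
- Q: BR = C, leader payoff -5.
- R: BR = B, leader payoff 7.
- S: BR = A, leader payoff -2.
- T: BR = A, leader payoff 4.
Among -5, -5, 7, -2, 4, the best is 7 at R. Subgame-perfect outcome: (B, R) with payoffs (2, 7).
Now find the simultaneous Nash equilibrium.
Player 1's best replies: P→C; Q→C; R→B; S→A; T→A.
Player II's best replies: A→T; B→Q; C→S; D→R.
The unique mutual best reply is (A, T), giving (9, 4).
Sequential outcome (B, R) differs from the Nash profile (A, T).

no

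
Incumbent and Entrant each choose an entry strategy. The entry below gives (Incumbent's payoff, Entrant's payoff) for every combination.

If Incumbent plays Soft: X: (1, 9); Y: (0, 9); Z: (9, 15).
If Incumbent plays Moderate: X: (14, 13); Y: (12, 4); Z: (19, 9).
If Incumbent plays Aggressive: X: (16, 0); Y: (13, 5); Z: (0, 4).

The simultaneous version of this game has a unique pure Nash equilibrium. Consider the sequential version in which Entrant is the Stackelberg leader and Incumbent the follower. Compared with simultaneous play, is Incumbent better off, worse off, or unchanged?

better off

Solve by backward induction (Entrant leads).
- X: Incumbent compares 1, 14, 16 and picks Aggressive; Entrant would get 0.
- Y: Incumbent compares 0, 12, 13 and picks Aggressive; Entrant would get 5.
- Z: Incumbent compares 9, 19, 0 and picks Moderate; Entrant would get 9.
Maximizing over 0, 5, 9, Entrant chooses Z. Subgame-perfect outcome: (Moderate, Z) with payoffs (19, 9).
Now find the simultaneous Nash equilibrium.
Incumbent's best replies: X→Aggressive; Y→Aggressive; Z→Moderate.
Entrant's best replies: Soft→Z; Moderate→X; Aggressive→Y.
The unique mutual best reply is (Aggressive, Y), giving (13, 5).
Incumbent earns 19 sequentially versus 13 at the Nash outcome: better off.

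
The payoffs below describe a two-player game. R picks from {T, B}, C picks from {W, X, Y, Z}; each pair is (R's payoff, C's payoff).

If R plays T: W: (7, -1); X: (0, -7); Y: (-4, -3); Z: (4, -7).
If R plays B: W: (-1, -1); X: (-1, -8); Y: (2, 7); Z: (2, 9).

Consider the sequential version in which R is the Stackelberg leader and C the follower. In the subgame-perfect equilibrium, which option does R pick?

Backward induction with R moving first.
- T: C compares -1, -7, -3, -7 and picks W; R would get 7.
- B: C compares -1, -8, 7, 9 and picks Z; R would get 2.
Among 7, 2, the best is 7 at T. Subgame-perfect outcome: (T, W) with payoffs (7, -1).

T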